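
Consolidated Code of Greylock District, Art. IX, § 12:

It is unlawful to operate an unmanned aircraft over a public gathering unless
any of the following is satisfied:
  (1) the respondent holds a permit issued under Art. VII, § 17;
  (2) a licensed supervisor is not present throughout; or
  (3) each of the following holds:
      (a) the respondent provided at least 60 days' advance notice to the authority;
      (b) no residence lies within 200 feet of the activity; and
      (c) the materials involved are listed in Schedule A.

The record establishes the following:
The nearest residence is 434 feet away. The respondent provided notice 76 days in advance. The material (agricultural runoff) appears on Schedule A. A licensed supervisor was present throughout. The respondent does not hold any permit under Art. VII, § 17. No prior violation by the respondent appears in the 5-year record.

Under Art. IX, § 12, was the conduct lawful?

(1) holds permit — fails.
(2) not (supervisor present) — not met.
(a) ≥60 days' notice — met.
(b) no residence in 200 ft — satisfied.
(c) Schedule A material — met.
(3): T AND T AND T → true.
So Overall is satisfied (F OR F OR T).

Yes — lawful.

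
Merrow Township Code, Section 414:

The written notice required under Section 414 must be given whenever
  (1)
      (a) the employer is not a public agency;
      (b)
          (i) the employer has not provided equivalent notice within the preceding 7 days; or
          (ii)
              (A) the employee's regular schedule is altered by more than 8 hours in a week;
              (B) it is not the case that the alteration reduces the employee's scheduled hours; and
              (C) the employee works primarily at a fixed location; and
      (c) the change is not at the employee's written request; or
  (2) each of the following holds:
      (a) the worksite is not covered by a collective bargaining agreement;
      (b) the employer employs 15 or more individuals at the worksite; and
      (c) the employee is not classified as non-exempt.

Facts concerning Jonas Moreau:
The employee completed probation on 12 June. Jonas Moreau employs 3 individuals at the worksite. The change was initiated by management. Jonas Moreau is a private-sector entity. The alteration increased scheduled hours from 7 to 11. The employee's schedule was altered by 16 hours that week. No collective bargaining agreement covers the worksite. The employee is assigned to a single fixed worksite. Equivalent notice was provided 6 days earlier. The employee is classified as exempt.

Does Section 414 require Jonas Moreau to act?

Yes — required.

(a) not (public agency) — met.
(i) no recent notice — fails.
(A) schedule shift > 8h — met.
(B) not (hours reduced) — holds.
(C) fixed location — satisfied.
(ii): T AND T AND T → true.
(b) = F OR T = true.
(c) not employee-requested — satisfied.
(1): T AND T AND T → true.
(a) no CBA — holds.
(b) ≥ 15 at site — not met.
(c) not (non-exempt) — met.
(2) = T AND F AND T = false.
Overall = T OR F = true.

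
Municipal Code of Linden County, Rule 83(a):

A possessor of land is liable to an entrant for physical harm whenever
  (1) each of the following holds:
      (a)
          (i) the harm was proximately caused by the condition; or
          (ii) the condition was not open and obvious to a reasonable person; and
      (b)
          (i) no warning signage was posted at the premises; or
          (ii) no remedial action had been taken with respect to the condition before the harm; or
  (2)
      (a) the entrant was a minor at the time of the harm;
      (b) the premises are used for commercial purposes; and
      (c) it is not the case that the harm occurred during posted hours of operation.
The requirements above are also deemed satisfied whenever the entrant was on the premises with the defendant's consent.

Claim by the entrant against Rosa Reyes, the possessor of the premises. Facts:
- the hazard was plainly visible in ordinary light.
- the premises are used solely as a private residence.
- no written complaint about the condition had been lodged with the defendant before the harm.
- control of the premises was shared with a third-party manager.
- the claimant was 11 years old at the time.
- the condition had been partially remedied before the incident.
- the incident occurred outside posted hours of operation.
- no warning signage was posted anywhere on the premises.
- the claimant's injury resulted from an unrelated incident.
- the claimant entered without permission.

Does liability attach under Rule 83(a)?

No — not liable.

(i) proximate cause — not satisfied.
(ii) not open/obvious — not satisfied.
(a): F OR F → false.
(i) no signage posted — satisfied.
(ii) no remedial action — not satisfied.
So (b) is satisfied (T OR F).
So (1) is not satisfied (F AND T).
(a) entrant a minor — satisfied.
(b) commercial use — not satisfied.
(c) not (during posted hours) — satisfied.
(2): T AND F AND T → false.
Overall = F OR F = false.
Exception (consent to enter) — not satisfied.
Result: main false OR exception false → false.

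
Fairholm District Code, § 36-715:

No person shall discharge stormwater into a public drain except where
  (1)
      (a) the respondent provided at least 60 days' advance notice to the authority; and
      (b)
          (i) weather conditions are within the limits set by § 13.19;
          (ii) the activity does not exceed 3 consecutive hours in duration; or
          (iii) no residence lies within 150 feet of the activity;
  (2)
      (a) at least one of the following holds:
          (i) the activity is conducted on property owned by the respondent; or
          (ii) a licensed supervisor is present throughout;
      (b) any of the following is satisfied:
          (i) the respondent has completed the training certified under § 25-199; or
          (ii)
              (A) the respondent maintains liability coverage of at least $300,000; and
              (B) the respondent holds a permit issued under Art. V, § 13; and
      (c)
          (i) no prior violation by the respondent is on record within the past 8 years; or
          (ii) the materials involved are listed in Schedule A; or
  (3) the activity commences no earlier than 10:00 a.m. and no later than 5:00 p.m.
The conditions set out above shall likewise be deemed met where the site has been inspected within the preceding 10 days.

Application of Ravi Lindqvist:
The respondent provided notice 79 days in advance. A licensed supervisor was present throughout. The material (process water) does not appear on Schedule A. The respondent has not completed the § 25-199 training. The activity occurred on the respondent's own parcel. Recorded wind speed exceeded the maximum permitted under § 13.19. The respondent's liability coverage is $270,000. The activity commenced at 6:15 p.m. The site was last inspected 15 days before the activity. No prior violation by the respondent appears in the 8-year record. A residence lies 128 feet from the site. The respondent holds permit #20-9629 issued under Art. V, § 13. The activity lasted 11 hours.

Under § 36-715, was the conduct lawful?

(a) ≥60 days' notice — satisfied.
(i) weather ok — not met.
(ii) ≤ 3 hrs duration — fails.
(iii) no residence in 150 ft — not satisfied.
So (b) is not satisfied (F OR F OR F).
(1): T AND F → false.
(i) own property — met.
(ii) supervisor present — holds.
(a): T OR T → true.
(i) training certified — not satisfied.
(A) coverage ≥ $300,000 — not satisfied.
(B) holds permit — satisfied.
So (ii) is not satisfied (F AND T).
So (b) is not satisfied (F OR F).
(i) no prior violation — satisfied.
(ii) Schedule A material — not satisfied.
(c) = T OR F = true.
So (2) is not satisfied (T AND F AND T).
(3) start within hours — not satisfied.
Overall = F OR F OR F = false.
Exception (site inspected) — not satisfied.
Result: main false OR exception false → false.

No — unlawful.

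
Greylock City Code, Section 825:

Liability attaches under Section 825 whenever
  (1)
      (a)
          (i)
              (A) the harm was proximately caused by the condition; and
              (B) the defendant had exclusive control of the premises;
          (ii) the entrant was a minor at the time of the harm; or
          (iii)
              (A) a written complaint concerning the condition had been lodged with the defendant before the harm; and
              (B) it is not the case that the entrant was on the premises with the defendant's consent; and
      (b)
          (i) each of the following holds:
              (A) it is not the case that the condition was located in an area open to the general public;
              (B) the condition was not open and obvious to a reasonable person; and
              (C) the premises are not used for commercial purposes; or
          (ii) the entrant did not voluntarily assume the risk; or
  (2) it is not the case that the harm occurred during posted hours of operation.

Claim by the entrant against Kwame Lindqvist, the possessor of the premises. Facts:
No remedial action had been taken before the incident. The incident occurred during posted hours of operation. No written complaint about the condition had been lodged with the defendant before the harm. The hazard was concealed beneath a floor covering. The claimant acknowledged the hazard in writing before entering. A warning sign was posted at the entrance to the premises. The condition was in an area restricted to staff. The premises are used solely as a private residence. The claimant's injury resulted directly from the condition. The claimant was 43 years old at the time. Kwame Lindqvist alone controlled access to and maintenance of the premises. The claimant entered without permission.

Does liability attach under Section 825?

Yes — liable.

(A) proximate cause — met.
(B) exclusive control — holds.
(i): T AND T → true.
(ii) entrant a minor — not satisfied.
(A) complaint lodged — fails.
(B) not (consent to enter) — satisfied.
(iii) = F AND T = false.
(a) = T OR F OR F = true.
(A) not (public area) — holds.
(B) not open/obvious — holds.
(C) not (commercial use) — holds.
(i) = T AND T AND T = true.
(ii) no assumed risk — not satisfied.
(b) = T OR F = true.
(1): T AND T → true.
(2) not (during posted hours) — not satisfied.
Overall = T OR F = true.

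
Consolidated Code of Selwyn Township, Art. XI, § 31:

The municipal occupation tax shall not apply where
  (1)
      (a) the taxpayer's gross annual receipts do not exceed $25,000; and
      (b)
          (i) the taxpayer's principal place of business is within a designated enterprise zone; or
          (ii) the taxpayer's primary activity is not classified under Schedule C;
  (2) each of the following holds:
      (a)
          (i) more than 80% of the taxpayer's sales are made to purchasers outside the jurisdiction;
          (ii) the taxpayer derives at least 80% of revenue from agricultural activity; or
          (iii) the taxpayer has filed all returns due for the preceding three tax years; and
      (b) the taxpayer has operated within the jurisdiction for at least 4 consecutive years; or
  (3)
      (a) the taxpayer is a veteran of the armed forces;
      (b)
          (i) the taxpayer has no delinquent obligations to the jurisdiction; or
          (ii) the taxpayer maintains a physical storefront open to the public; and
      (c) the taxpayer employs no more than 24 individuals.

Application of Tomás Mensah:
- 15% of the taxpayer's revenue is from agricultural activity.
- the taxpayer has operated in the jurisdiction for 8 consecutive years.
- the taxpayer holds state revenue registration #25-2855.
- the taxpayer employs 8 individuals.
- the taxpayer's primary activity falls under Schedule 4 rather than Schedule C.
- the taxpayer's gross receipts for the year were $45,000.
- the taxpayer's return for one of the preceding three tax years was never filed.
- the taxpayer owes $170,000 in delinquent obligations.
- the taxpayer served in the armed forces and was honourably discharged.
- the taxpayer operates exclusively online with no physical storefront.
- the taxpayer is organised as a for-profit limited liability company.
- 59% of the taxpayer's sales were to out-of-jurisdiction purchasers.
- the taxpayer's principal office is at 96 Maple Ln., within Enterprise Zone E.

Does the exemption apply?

No — not exempt.

(a) receipts ≤ $25,000 — not satisfied.
(i) in enterprise zone — satisfied.
(ii) not (Schedule C activity) — holds.
(b) = T OR T = true.
(1) = F AND T = false.
(i) >80% out-of-jur. sales — fails.
(ii) ≥80% agricultural — fails.
(iii) returns current — not satisfied.
(a): F OR F OR F → false.
(b) ≥ 4 yrs in jurisdiction — satisfied.
(2): F AND T → false.
(a) veteran — holds.
(i) no delinquency — not satisfied.
(ii) has storefront — not met.
(b): F OR F → false.
(c) ≤ 24 employees — holds.
(3): T AND F AND T → false.
So Overall is not satisfied (F OR F OR F).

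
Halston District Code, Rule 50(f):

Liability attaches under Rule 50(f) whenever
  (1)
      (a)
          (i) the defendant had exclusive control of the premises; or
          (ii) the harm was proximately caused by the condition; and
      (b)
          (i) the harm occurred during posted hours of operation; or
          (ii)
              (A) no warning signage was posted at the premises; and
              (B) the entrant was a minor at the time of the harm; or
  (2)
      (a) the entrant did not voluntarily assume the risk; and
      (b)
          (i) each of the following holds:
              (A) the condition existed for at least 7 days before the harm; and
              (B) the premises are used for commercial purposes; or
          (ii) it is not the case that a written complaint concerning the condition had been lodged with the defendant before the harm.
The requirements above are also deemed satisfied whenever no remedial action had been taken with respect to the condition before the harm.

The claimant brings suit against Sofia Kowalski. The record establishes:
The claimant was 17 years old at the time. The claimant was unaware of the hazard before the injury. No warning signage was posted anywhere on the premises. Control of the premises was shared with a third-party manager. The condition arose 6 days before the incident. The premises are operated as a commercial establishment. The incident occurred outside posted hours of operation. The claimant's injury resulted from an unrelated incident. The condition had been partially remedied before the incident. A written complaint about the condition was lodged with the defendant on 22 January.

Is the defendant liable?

(i) exclusive control — not satisfied.
(ii) proximate cause — not met.
(a) = F OR F = false.
(i) during posted hours — not met.
(A) no signage posted — met.
(B) entrant a minor — met.
(ii) = T AND T = true.
(b): F OR T → true.
(1): F AND T → false.
(a) no assumed risk — holds.
(A) condition ≥7 days old — not met.
(B) commercial use — satisfied.
(i): F AND T → false.
(ii) not (complaint lodged) — fails.
So (b) is not satisfied (F OR F).
(2): T AND F → false.
Overall = F OR F = false.
Exception (no remedial action) — not satisfied.
Result: main false OR exception false → false.

No — not liable.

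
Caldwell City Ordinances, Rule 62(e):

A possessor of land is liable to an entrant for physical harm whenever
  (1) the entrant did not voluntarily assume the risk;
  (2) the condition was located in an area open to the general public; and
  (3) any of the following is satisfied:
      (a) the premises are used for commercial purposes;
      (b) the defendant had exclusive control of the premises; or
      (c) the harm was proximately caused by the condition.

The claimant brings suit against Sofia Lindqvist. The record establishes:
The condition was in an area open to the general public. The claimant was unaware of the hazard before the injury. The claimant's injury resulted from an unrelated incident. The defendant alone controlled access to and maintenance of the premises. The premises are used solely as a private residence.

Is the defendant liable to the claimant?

Yes — liable.

(1) no assumed risk — met.
(2) public area — satisfied.
(a) commercial use — not met.
(b) exclusive control — satisfied.
(c) proximate cause — not satisfied.
(3) = F OR T OR F = true.
Overall: T AND T AND T → true.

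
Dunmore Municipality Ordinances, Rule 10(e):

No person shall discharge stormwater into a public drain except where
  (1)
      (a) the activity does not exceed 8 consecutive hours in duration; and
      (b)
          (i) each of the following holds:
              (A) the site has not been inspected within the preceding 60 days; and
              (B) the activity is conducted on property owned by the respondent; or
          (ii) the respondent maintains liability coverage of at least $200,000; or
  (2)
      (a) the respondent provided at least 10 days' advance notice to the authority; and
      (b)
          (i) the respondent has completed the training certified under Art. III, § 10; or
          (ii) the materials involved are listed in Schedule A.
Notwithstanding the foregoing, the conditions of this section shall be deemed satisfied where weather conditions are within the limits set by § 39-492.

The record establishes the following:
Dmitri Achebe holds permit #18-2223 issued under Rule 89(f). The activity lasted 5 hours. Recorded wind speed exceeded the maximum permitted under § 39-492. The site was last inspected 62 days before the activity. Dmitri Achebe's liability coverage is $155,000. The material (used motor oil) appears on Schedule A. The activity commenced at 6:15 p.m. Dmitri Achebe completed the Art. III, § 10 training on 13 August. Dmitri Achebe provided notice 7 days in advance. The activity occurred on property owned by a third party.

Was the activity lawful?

(a) ≤ 8 hrs duration — satisfied.
(A) not (site inspected) — holds.
(B) own property — fails.
(i) = T AND F = false.
(ii) coverage ≥ $200,000 — not met.
So (b) is not satisfied (F OR F).
(1): T AND F → false.
(a) ≥10 days' notice — not satisfied.
(i) training certified — met.
(ii) Schedule A material — satisfied.
So (b) is satisfied (T OR T).
(2): F AND T → false.
Overall: F OR F → false.
Exception (weather ok) — not satisfied.
Result: main false OR exception false → false.

No — unlawful.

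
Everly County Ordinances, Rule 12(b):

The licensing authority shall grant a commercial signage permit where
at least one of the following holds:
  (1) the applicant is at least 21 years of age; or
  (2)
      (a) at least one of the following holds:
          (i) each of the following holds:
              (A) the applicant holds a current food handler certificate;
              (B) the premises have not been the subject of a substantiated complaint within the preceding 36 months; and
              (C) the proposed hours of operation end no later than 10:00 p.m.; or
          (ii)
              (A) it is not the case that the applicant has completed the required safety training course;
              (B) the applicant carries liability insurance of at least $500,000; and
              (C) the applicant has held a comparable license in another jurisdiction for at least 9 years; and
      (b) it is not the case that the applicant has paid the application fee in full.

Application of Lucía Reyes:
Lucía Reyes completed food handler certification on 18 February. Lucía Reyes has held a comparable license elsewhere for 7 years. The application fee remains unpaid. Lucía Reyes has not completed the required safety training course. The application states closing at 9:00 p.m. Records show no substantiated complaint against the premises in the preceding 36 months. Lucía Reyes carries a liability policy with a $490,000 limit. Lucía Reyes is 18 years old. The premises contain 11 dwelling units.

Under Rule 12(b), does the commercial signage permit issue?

(1) age ≥ 21 — not met.
(A) food handler cert. — met.
(B) no complaint in 36 mo. — satisfied.
(C) closes by 10 p.m. — satisfied.
(i): T AND T AND T → true.
(A) not (safety training) — satisfied.
(B) insurance ≥ $500,000 — not met.
(C) prior license ≥ 9 yr — not met.
So (ii) is not satisfied (T AND F AND F).
(a) = T OR F = true.
(b) not (fee paid) — holds.
So (2) is satisfied (T AND T).
Overall = F OR T = true.

Yes — granted.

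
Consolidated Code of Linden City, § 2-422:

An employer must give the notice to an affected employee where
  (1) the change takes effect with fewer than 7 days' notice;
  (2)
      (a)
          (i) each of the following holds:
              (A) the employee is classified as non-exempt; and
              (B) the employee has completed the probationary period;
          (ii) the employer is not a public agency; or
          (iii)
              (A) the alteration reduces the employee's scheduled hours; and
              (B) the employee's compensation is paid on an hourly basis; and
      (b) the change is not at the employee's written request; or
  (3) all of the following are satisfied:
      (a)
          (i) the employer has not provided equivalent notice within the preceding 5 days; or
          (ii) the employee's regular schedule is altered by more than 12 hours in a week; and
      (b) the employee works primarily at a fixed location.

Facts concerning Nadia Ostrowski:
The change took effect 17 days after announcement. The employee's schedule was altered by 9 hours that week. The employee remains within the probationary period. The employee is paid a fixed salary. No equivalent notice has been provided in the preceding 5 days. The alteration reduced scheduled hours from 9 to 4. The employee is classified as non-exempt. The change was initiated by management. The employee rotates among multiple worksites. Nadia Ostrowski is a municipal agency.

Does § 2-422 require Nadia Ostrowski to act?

(1) < 7 days' notice — not met.
(A) non-exempt — holds.
(B) past probation — not satisfied.
So (i) is not satisfied (T AND F).
(ii) not (public agency) — fails.
(A) hours reduced — satisfied.
(B) hourly-paid — not satisfied.
So (iii) is not satisfied (T AND F).
(a): F OR F OR F → false.
(b) not employee-requested — satisfied.
(2) = F AND T = false.
(i) no recent notice — met.
(ii) schedule shift > 12h — not satisfied.
So (a) is satisfied (T OR F).
(b) fixed location — not satisfied.
(3): T AND F → false.
So Overall is not satisfied (F OR F OR F).

No — not required.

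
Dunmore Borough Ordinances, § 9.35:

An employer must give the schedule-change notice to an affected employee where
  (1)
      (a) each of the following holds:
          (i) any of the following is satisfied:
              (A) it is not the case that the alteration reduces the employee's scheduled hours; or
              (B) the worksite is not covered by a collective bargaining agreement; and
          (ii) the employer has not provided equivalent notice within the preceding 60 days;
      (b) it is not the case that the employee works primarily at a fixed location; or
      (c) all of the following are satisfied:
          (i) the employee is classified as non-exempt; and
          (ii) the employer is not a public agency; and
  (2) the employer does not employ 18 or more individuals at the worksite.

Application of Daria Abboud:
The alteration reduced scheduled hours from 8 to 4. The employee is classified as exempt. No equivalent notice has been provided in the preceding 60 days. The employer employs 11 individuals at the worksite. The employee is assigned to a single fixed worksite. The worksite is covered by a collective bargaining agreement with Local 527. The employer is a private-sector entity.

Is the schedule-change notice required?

No — not required.

(A) not (hours reduced) — fails.
(B) no CBA — not satisfied.
(i): F OR F → false.
(ii) no recent notice — met.
So (a) is not satisfied (F AND T).
(b) not (fixed location) — not satisfied.
(i) non-exempt — not met.
(ii) not (public agency) — met.
(c) = F AND T = false.
(1) = F OR F OR F = false.
(2) not (≥ 18 at site) — holds.
Overall = F AND T = false.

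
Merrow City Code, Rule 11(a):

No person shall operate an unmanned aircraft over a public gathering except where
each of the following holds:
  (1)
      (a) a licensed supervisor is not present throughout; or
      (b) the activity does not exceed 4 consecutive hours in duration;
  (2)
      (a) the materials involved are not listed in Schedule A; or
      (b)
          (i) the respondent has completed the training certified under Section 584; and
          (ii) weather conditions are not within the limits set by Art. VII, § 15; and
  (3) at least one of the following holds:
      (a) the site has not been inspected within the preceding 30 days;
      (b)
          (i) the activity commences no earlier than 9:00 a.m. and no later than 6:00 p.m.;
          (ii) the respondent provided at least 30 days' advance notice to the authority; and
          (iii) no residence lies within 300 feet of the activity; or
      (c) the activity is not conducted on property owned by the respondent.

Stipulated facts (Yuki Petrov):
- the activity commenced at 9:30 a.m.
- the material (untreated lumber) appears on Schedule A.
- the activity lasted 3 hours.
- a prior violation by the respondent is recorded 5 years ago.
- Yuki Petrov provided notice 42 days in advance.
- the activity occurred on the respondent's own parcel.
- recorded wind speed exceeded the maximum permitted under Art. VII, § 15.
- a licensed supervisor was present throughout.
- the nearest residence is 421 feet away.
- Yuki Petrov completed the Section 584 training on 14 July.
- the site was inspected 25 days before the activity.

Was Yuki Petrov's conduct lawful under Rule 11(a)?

(a) not (supervisor present) — fails.
(b) ≤ 4 hrs duration — met.
(1) = F OR T = true.
(a) not (Schedule A material) — fails.
(i) training certified — met.
(ii) not (weather ok) — met.
(b) = T AND T = true.
(2) = F OR T = true.
(a) not (site inspected) — fails.
(i) start within hours — met.
(ii) ≥30 days' notice — satisfied.
(iii) no residence in 300 ft — holds.
(b) = T AND T AND T = true.
(c) not (own property) — fails.
(3) = F OR T OR F = true.
Overall = T AND T AND T = true.

Yes — lawful.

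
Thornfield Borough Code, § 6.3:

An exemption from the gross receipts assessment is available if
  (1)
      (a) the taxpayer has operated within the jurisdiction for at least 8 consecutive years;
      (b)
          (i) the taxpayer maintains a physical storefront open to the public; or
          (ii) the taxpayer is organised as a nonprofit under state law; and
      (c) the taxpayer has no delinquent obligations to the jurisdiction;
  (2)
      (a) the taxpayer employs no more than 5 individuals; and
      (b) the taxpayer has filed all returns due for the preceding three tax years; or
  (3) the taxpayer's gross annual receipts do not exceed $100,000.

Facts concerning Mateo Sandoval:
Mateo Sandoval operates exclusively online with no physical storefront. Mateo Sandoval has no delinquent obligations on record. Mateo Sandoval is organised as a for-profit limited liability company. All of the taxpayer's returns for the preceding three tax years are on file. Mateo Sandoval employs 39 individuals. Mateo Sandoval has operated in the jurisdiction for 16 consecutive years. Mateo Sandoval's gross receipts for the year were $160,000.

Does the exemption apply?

(a) ≥ 8 yrs in jurisdiction — satisfied.
(i) has storefront — not met.
(ii) nonprofit — not satisfied.
(b): F OR F → false.
(c) no delinquency — satisfied.
(1): T AND F AND T → false.
(a) ≤ 5 employees — fails.
(b) returns current — holds.
So (2) is not satisfied (F AND T).
(3) receipts ≤ $100,000 — not satisfied.
Overall: F OR F OR F → false.

No — not exempt.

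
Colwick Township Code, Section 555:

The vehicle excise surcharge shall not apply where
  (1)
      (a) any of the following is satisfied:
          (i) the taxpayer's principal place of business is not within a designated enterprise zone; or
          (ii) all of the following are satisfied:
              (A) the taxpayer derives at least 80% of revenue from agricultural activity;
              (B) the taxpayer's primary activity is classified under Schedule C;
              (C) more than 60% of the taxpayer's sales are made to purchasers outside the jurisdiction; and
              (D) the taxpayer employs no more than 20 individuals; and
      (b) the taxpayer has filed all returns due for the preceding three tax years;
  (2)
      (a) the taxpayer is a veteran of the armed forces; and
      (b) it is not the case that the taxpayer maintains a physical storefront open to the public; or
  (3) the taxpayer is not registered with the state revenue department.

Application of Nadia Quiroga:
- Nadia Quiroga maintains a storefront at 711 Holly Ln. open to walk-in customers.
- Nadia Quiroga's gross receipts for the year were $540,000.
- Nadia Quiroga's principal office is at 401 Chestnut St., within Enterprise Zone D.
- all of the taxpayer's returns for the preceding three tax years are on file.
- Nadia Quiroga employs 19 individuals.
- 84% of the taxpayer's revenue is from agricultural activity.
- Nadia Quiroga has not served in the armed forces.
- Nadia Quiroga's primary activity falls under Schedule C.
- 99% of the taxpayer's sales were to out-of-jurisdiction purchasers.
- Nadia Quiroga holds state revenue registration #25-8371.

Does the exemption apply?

Yes — exempt.

(i) not (in enterprise zone) — not satisfied.
(A) ≥80% agricultural — holds.
(B) Schedule C activity — holds.
(C) >60% out-of-jur. sales — holds.
(D) ≤ 20 employees — satisfied.
(ii) = T AND T AND T AND T = true.
(a) = F OR T = true.
(b) returns current — holds.
(1): T AND T → true.
(a) veteran — fails.
(b) not (has storefront) — not met.
(2) = F AND F = false.
(3) not (state-registered) — fails.
So Overall is satisfied (T OR F OR F).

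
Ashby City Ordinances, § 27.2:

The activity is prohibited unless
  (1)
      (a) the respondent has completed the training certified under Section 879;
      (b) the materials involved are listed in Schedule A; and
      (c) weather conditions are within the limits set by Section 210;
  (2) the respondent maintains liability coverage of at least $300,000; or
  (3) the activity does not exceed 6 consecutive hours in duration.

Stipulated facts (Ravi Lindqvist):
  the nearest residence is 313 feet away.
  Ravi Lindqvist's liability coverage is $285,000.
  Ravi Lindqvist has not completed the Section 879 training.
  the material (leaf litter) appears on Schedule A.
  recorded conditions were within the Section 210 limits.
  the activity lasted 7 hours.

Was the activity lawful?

(a) training certified — fails.
(b) Schedule A material — met.
(c) weather ok — satisfied.
So (1) is not satisfied (F AND T AND T).
(2) coverage ≥ $300,000 — not satisfied.
(3) ≤ 6 hrs duration — not met.
So Overall is not satisfied (F OR F OR F).

No — unlawful.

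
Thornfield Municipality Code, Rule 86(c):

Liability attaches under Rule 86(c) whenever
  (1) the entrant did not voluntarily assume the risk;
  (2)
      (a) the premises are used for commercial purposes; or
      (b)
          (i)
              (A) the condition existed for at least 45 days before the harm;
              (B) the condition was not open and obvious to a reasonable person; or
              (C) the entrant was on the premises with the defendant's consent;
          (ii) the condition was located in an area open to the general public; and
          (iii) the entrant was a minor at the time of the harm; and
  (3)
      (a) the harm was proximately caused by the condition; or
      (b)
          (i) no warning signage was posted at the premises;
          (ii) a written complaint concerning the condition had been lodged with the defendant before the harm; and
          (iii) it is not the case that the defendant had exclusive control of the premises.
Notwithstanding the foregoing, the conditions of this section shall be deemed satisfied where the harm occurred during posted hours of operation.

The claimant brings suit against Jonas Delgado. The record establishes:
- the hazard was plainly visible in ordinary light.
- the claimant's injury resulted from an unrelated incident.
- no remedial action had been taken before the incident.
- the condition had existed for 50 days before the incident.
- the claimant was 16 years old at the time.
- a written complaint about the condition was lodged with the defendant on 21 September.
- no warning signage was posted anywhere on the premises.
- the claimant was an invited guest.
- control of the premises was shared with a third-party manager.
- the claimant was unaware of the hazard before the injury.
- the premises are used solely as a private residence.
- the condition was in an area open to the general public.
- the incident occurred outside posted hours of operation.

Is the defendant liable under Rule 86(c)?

Yes — liable.

(1) no assumed risk — holds.
(a) commercial use — not satisfied.
(A) condition ≥45 days old — holds.
(B) not open/obvious — fails.
(C) consent to enter — holds.
(i): T OR F OR T → true.
(ii) public area — holds.
(iii) entrant a minor — satisfied.
(b): T AND T AND T → true.
(2): F OR T → true.
(a) proximate cause — not met.
(i) no signage posted — holds.
(ii) complaint lodged — satisfied.
(iii) not (exclusive control) — satisfied.
(b): T AND T AND T → true.
(3) = F OR T = true.
Overall: T AND T AND T → true.
Exception (during posted hours) — not satisfied.
Result: main true OR exception false → true.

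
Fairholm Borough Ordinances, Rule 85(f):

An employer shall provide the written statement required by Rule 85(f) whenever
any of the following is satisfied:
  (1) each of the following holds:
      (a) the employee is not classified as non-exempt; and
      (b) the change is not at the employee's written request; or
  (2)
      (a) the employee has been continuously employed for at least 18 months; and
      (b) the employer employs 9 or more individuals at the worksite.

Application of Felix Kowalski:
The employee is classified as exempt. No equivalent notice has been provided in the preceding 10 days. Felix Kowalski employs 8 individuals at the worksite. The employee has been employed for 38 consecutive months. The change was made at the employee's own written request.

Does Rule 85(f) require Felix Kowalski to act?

No — not required.

(a) not (non-exempt) — holds.
(b) not employee-requested — not satisfied.
So (1) is not satisfied (T AND F).
(a) tenure ≥ 18 mo. — satisfied.
(b) ≥ 9 at site — not met.
(2): T AND F → false.
Overall = F OR F = false.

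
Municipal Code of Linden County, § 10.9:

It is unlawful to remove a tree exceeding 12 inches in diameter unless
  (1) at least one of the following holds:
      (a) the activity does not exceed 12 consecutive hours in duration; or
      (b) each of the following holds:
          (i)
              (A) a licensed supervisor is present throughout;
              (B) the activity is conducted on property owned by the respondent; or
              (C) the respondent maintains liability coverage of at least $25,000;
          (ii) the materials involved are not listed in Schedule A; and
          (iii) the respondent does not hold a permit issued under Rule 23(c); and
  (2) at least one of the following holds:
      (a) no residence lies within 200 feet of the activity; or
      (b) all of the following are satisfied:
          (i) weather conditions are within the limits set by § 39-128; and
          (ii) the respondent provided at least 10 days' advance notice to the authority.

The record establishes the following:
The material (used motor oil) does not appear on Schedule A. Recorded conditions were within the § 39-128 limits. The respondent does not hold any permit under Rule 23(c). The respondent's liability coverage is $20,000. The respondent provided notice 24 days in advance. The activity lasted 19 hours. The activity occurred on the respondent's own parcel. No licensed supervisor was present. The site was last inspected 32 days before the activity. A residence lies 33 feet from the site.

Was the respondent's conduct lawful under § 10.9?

Yes — lawful.

(a) ≤ 12 hrs duration — not met.
(A) supervisor present — not satisfied.
(B) own property — met.
(C) coverage ≥ $25,000 — fails.
So (i) is satisfied (F OR T OR F).
(ii) not (Schedule A material) — met.
(iii) not (holds permit) — met.
So (b) is satisfied (T AND T AND T).
(1): F OR T → true.
(a) no residence in 200 ft — not met.
(i) weather ok — holds.
(ii) ≥10 days' notice — holds.
So (b) is satisfied (T AND T).
So (2) is satisfied (F OR T).
Overall: T AND T → true.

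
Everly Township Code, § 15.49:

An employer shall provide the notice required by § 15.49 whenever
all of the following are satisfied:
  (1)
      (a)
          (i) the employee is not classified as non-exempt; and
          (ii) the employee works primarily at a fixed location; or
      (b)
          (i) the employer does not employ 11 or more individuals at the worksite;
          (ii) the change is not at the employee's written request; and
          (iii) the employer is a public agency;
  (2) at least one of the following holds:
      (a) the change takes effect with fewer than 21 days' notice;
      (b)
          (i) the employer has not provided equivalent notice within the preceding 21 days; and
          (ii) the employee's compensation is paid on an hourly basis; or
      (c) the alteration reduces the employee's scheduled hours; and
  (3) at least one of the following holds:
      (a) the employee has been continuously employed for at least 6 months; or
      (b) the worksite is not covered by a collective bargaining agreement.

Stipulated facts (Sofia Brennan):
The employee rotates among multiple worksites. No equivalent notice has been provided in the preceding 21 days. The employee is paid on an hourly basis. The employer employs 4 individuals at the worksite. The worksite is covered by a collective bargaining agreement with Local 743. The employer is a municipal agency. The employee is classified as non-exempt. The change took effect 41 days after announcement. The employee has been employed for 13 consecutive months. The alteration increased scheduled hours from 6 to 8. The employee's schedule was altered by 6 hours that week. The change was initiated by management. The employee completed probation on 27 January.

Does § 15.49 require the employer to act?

Yes — required.

(i) not (non-exempt) — fails.
(ii) fixed location — not met.
(a): F AND F → false.
(i) not (≥ 11 at site) — satisfied.
(ii) not employee-requested — met.
(iii) public agency — holds.
So (b) is satisfied (T AND T AND T).
So (1) is satisfied (F OR T).
(a) < 21 days' notice — not satisfied.
(i) no recent notice — satisfied.
(ii) hourly-paid — met.
(b) = T AND T = true.
(c) hours reduced — not satisfied.
(2): F OR T OR F → true.
(a) tenure ≥ 6 mo. — holds.
(b) no CBA — not satisfied.
(3) = T OR F = true.
Overall = T AND T AND T = true.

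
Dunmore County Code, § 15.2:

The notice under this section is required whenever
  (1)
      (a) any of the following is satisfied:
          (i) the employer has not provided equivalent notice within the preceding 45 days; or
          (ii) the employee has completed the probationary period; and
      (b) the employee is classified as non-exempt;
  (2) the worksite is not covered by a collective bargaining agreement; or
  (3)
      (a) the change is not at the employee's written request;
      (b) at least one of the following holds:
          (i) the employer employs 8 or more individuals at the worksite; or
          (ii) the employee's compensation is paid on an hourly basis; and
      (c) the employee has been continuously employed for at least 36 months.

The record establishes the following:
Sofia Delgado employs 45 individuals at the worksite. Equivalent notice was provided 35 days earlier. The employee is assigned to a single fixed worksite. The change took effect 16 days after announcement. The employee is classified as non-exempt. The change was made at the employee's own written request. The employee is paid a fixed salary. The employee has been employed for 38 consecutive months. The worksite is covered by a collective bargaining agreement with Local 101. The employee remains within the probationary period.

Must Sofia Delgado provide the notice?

No — not required.

(i) no recent notice — not met.
(ii) past probation — fails.
(a) = F OR F = false.
(b) non-exempt — holds.
So (1) is not satisfied (F AND T).
(2) no CBA — fails.
(a) not employee-requested — not met.
(i) ≥ 8 at site — met.
(ii) hourly-paid — not satisfied.
(b) = T OR F = true.
(c) tenure ≥ 36 mo. — holds.
(3) = F AND T AND T = false.
Overall: F OR F OR F → false.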